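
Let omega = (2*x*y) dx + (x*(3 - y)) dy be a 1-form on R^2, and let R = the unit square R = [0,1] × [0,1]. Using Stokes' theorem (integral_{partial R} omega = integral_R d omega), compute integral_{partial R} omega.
integral_(partial R) omega = 3/2

Stokes: integral_partial_R omega = integral_R d omega with d omega = (∂Q/∂x - ∂P/∂y) dx ∧ dy.
  ∂Q/∂x = 3 - y
  ∂P/∂y = 2*x
  integrand = ∂Q/∂x - ∂P/∂y = -2*x - y + 3.
Integrating over R: integral_0^1 integral_0^1 (-2*x - y + 3) dx dy = 3/2.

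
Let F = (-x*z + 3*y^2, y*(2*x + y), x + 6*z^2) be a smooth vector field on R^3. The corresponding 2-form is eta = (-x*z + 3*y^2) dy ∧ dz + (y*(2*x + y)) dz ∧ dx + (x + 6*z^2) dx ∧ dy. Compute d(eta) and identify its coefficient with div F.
d(eta) = (2*x + 2*y + 11*z) dx ∧ dy ∧ dz; div F = 2*x + 2*y + 11*z

For a 2-form in R^3 of the form above, applying d gives a 3-form with coefficient ∂P/∂x + ∂Q/∂y + ∂R/∂z:
  ∂P/∂x = -z
  ∂Q/∂y = 2*x + 2*y
  ∂R/∂z = 12*z
Sum = 2*x + 2*y + 11*z, which is exactly div F.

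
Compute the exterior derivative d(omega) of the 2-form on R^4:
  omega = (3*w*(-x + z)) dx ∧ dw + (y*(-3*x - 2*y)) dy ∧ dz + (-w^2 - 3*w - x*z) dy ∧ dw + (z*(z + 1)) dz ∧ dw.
d(omega) = (-3*w) dx ∧ dz ∧ dw + (-3*y) dx ∧ dy ∧ dz + (-z) dx ∧ dy ∧ dw + (x) dy ∧ dz ∧ dw

For a 2-form omega = sum_{i<j} g_{ij} dx_i ∧ dx_j, the exterior derivative is
  d(omega) = sum_{i<j} d(g_{ij}) ∧ dx_i ∧ dx_j = sum_{i<j, k} (∂g_{ij}/∂x_k) dx_k ∧ dx_i ∧ dx_j.
Expand each term, using dx_k ∧ dx_i ∧ dx_j = sgn(permutation) dx_{(a)} ∧ dx_{(b)} ∧ dx_{(c)} with (a < b < c) sorted:
  d(3*w*(-x + z)) includes (∂/∂z)(3*w*(-x + z)) dz = (3*w) dz, which multiplied by dx ∧ dw gives (-3*w) dx ∧ dz ∧ dw
  d(y*(-3*x - 2*y)) includes (∂/∂x)(y*(-3*x - 2*y)) dx = (-3*y) dx, which multiplied by dy ∧ dz gives (-3*y) dx ∧ dy ∧ dz
  d(-w^2 - 3*w - x*z) includes (∂/∂x)(-w^2 - 3*w - x*z) dx = (-z) dx, which multiplied by dy ∧ dw gives (-z) dx ∧ dy ∧ dw
  d(-w^2 - 3*w - x*z) includes (∂/∂z)(-w^2 - 3*w - x*z) dz = (-x) dz, which multiplied by dy ∧ dw gives (x) dy ∧ dz ∧ dw
Collecting like 3-forms: d(omega) = (-3*w) dx ∧ dz ∧ dw + (-3*y) dx ∧ dy ∧ dz + (-z) dx ∧ dy ∧ dw + (x) dy ∧ dz ∧ dw.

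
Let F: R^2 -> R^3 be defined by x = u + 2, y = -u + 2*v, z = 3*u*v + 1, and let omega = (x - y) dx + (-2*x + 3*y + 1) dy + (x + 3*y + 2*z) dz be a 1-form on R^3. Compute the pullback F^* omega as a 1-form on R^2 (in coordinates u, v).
F^* omega = (18*u*v^2 - 6*u*v + 7*u + 18*v^2 + 4*v + 5) du + (18*u^2*v - 6*u^2 + 18*u*v + 2*u + 12*v - 6) dv

Using F^*(f dg) = (f ∘ F) d(g ∘ F), substitute each coordinate x_i by F_i(u, v) in f_i, and replace dx_i by d F_i = (∂F_i/∂u) du + (∂F_i/∂v) dv.
  For the x component: f_1(F) = 2*u - 2*v + 2; d F_1 = (1) du + (0) dv
  For the y component: f_2(F) = -5*u + 6*v - 3; d F_2 = (-1) du + (2) dv
  For the z component: f_3(F) = 6*u*v - 2*u + 6*v + 4; d F_3 = (3*v) du + (3*u) dv
Combining and collecting du, dv coefficients:
  coeff of du: 18*u*v^2 - 6*u*v + 7*u + 18*v^2 + 4*v + 5
  coeff of dv: 18*u^2*v - 6*u^2 + 18*u*v + 2*u + 12*v - 6
F^* omega = (18*u*v^2 - 6*u*v + 7*u + 18*v^2 + 4*v + 5) du + (18*u^2*v - 6*u^2 + 18*u*v + 2*u + 12*v - 6) dv.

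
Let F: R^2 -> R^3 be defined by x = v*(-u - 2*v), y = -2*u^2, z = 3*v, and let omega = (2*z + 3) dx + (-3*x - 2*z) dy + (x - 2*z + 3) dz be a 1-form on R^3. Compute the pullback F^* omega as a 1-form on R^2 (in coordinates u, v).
F^* omega = (3*v*(-4*u^2 - 8*u*v + 8*u - 2*v - 1)) du + (-9*u*v - 3*u - 30*v^2 - 30*v + 9) dv

Using F^*(f dg) = (f ∘ F) d(g ∘ F), substitute each coordinate x_i by F_i(u, v) in f_i, and replace dx_i by d F_i = (∂F_i/∂u) du + (∂F_i/∂v) dv.
  For the x component: f_1(F) = 6*v + 3; d F_1 = (-v) du + (-u - 4*v) dv
  For the y component: f_2(F) = 3*v*(u + 2*v - 2); d F_2 = (-4*u) du + (0) dv
  For the z component: f_3(F) = -u*v - 2*v^2 - 6*v + 3; d F_3 = (0) du + (3) dv
Combining and collecting du, dv coefficients:
  coeff of du: 3*v*(-4*u^2 - 8*u*v + 8*u - 2*v - 1)
  coeff of dv: -9*u*v - 3*u - 30*v^2 - 30*v + 9
F^* omega = (3*v*(-4*u^2 - 8*u*v + 8*u - 2*v - 1)) du + (-9*u*v - 3*u - 30*v^2 - 30*v + 9) dv.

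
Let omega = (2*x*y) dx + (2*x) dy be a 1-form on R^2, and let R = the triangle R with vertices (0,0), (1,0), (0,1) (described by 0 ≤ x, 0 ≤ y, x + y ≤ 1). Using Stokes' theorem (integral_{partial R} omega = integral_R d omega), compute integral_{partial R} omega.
integral_(partial R) omega = 2/3

Stokes: integral_partial_R omega = integral_R d omega with d omega = (∂Q/∂x - ∂P/∂y) dx ∧ dy.
  ∂Q/∂x = 2
  ∂P/∂y = 2*x
  integrand = ∂Q/∂x - ∂P/∂y = 2 - 2*x.
Integrating over R: integral_0^1 integral_0^{1-x} (2 - 2*x) dy dx = 2/3.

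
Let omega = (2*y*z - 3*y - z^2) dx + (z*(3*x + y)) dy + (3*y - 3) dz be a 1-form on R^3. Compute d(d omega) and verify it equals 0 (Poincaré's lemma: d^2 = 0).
d(d omega) = 0

Step 1: d omega = sum_{i<j} (∂f_j/∂x_i - ∂f_i/∂x_j) dx_i ∧ dx_j:
  coeff of dx ∧ dy: z + 3
  coeff of dx ∧ dz: -2*y + 2*z
  coeff of dy ∧ dz: -3*x - y + 3
Step 2: Apply d again to each 2-form coefficient. The only possible 3-form in R^3 is dx ∧ dy ∧ dz, with coefficient
  ∂(coeff of dy∧dz)/∂x - ∂(coeff of dx∧dz)/∂y + ∂(coeff of dx∧dy)/∂z
  = ∂/∂x (-3*x - y + 3) - ∂/∂y (-2*y + 2*z) + ∂/∂z (z + 3).
Each of these terms simplifies to sums of mixed partials that cancel in pairs. The result is 0 (by equality of mixed partials for smooth functions — Schwarz / Clairaut).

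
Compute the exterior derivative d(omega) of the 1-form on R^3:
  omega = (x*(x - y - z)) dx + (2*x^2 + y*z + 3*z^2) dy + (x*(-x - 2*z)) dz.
d(omega) = (5*x) dx ∧ dy + (-x - 2*z) dx ∧ dz + (-y - 6*z) dy ∧ dz

For a 1-form omega = sum_i f_i dx_i, the exterior derivative is
  d(omega) = sum_{i < j} (∂f_j/∂x_i - ∂f_i/∂x_j) dx_i ∧ dx_j.
  coefficient of dx ∧ dy: ∂f_2/∂x - ∂f_1/∂y = ∂(2*x^2 + y*z + 3*z^2)/∂x - ∂(x*(x - y - z))/∂y = 5*x
  coefficient of dx ∧ dz: ∂f_3/∂x - ∂f_1/∂z = ∂(x*(-x - 2*z))/∂x - ∂(x*(x - y - z))/∂z = -x - 2*z
  coefficient of dy ∧ dz: ∂f_3/∂y - ∂f_2/∂z = ∂(x*(-x - 2*z))/∂y - ∂(2*x^2 + y*z + 3*z^2)/∂z = -y - 6*z
Assembling: d(omega) = (5*x) dx ∧ dy + (-x - 2*z) dx ∧ dz + (-y - 6*z) dy ∧ dz.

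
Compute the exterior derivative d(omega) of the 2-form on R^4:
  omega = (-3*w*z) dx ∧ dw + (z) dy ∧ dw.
d(omega) = (3*w) dx ∧ dz ∧ dw + (-1) dy ∧ dz ∧ dw

For a 2-form omega = sum_{i<j} g_{ij} dx_i ∧ dx_j, the exterior derivative is
  d(omega) = sum_{i<j} d(g_{ij}) ∧ dx_i ∧ dx_j = sum_{i<j, k} (∂g_{ij}/∂x_k) dx_k ∧ dx_i ∧ dx_j.
Expand each term, using dx_k ∧ dx_i ∧ dx_j = sgn(permutation) dx_{(a)} ∧ dx_{(b)} ∧ dx_{(c)} with (a < b < c) sorted:
  d(-3*w*z) includes (∂/∂z)(-3*w*z) dz = (-3*w) dz, which multiplied by dx ∧ dw gives (3*w) dx ∧ dz ∧ dw
  d(z) includes (∂/∂z)(z) dz = (1) dz, which multiplied by dy ∧ dw gives (-1) dy ∧ dz ∧ dw
Collecting like 3-forms: d(omega) = (3*w) dx ∧ dz ∧ dw + (-1) dy ∧ dz ∧ dw.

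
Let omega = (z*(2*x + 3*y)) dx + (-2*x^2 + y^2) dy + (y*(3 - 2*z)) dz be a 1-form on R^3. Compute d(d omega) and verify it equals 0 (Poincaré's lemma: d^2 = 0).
d(d omega) = 0

Step 1: d omega = sum_{i<j} (∂f_j/∂x_i - ∂f_i/∂x_j) dx_i ∧ dx_j:
  coeff of dx ∧ dy: -4*x - 3*z
  coeff of dx ∧ dz: -2*x - 3*y
  coeff of dy ∧ dz: 3 - 2*z
Step 2: Apply d again to each 2-form coefficient. The only possible 3-form in R^3 is dx ∧ dy ∧ dz, with coefficient
  ∂(coeff of dy∧dz)/∂x - ∂(coeff of dx∧dz)/∂y + ∂(coeff of dx∧dy)/∂z
  = ∂/∂x (3 - 2*z) - ∂/∂y (-2*x - 3*y) + ∂/∂z (-4*x - 3*z).
Each of these terms simplifies to sums of mixed partials that cancel in pairs. The result is 0 (by equality of mixed partials for smooth functions — Schwarz / Clairaut).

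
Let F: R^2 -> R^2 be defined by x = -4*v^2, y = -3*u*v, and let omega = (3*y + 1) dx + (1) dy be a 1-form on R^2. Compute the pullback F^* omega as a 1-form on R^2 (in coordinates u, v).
F^* omega = (-3*v) du + (72*u*v^2 - 3*u - 8*v) dv

Using F^*(f dg) = (f ∘ F) d(g ∘ F), substitute each coordinate x_i by F_i(u, v) in f_i, and replace dx_i by d F_i = (∂F_i/∂u) du + (∂F_i/∂v) dv.
  For the x component: f_1(F) = -9*u*v + 1; d F_1 = (0) du + (-8*v) dv
  For the y component: f_2(F) = 1; d F_2 = (-3*v) du + (-3*u) dv
Combining and collecting du, dv coefficients:
  coeff of du: -3*v
  coeff of dv: 72*u*v^2 - 3*u - 8*v
F^* omega = (-3*v) du + (72*u*v^2 - 3*u - 8*v) dv.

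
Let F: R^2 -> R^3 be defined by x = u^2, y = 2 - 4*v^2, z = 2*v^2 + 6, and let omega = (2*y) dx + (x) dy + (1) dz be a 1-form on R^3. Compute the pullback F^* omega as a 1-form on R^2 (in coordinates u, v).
F^* omega = (8*u*(1 - 2*v^2)) du + (4*v*(1 - 2*u^2)) dv

Using F^*(f dg) = (f ∘ F) d(g ∘ F), substitute each coordinate x_i by F_i(u, v) in f_i, and replace dx_i by d F_i = (∂F_i/∂u) du + (∂F_i/∂v) dv.
  For the x component: f_1(F) = 4 - 8*v^2; d F_1 = (2*u) du + (0) dv
  For the y component: f_2(F) = u^2; d F_2 = (0) du + (-8*v) dv
  For the z component: f_3(F) = 1; d F_3 = (0) du + (4*v) dv
Combining and collecting du, dv coefficients:
  coeff of du: 8*u*(1 - 2*v^2)
  coeff of dv: 4*v*(1 - 2*u^2)
F^* omega = (8*u*(1 - 2*v^2)) du + (4*v*(1 - 2*u^2)) dv.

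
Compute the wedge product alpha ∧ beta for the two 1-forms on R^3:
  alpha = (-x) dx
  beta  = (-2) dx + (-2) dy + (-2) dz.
alpha ∧ beta = (2*x) dx ∧ dy + (2*x) dx ∧ dz

Distribute the wedge, using dx_i ∧ dx_j = -dx_j ∧ dx_i and dx_i ∧ dx_i = 0. For each pair (i, j) with i < j, the coefficient of dx_i ∧ dx_j in alpha ∧ beta is (alpha_i * beta_j - alpha_j * beta_i). Collecting: alpha ∧ beta = (2*x) dx ∧ dy + (2*x) dx ∧ dz.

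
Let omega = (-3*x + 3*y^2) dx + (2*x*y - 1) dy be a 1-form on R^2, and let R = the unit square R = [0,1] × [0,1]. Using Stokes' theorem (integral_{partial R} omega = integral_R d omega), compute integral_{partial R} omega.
integral_(partial R) omega = -2

Stokes: integral_partial_R omega = integral_R d omega with d omega = (∂Q/∂x - ∂P/∂y) dx ∧ dy.
  ∂Q/∂x = 2*y
  ∂P/∂y = 6*y
  integrand = ∂Q/∂x - ∂P/∂y = -4*y.
Integrating over R: integral_0^1 integral_0^1 (-4*y) dx dy = -2.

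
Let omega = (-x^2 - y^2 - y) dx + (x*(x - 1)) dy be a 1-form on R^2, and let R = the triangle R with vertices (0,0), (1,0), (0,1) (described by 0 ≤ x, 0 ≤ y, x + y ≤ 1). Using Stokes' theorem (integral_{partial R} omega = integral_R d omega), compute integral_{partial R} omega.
integral_(partial R) omega = 2/3

Stokes: integral_partial_R omega = integral_R d omega with d omega = (∂Q/∂x - ∂P/∂y) dx ∧ dy.
  ∂Q/∂x = 2*x - 1
  ∂P/∂y = -2*y - 1
  integrand = ∂Q/∂x - ∂P/∂y = 2*x + 2*y.
Integrating over R: integral_0^1 integral_0^{1-x} (2*x + 2*y) dy dx = 2/3.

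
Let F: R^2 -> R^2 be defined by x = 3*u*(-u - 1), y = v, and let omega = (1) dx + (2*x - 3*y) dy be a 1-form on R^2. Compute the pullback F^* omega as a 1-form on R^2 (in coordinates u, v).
F^* omega = (-6*u - 3) du + (-6*u^2 - 6*u - 3*v) dv

Using F^*(f dg) = (f ∘ F) d(g ∘ F), substitute each coordinate x_i by F_i(u, v) in f_i, and replace dx_i by d F_i = (∂F_i/∂u) du + (∂F_i/∂v) dv.
  For the x component: f_1(F) = 1; d F_1 = (-6*u - 3) du + (0) dv
  For the y component: f_2(F) = -6*u^2 - 6*u - 3*v; d F_2 = (0) du + (1) dv
Combining and collecting du, dv coefficients:
  coeff of du: -6*u - 3
  coeff of dv: -6*u^2 - 6*u - 3*v
F^* omega = (-6*u - 3) du + (-6*u^2 - 6*u - 3*v) dv.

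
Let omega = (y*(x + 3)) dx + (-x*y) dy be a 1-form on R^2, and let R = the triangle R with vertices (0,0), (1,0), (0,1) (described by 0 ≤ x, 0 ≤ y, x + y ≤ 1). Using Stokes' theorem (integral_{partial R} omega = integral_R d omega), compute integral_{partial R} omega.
integral_(partial R) omega = -11/6

Stokes: integral_partial_R omega = integral_R d omega with d omega = (∂Q/∂x - ∂P/∂y) dx ∧ dy.
  ∂Q/∂x = -y
  ∂P/∂y = x + 3
  integrand = ∂Q/∂x - ∂P/∂y = -x - y - 3.
Integrating over R: integral_0^1 integral_0^{1-x} (-x - y - 3) dy dx = -11/6.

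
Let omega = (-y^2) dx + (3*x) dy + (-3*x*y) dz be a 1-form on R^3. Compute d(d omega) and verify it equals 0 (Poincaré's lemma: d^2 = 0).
d(d omega) = 0

Step 1: d omega = sum_{i<j} (∂f_j/∂x_i - ∂f_i/∂x_j) dx_i ∧ dx_j:
  coeff of dx ∧ dy: 2*y + 3
  coeff of dx ∧ dz: -3*y
  coeff of dy ∧ dz: -3*x
Step 2: Apply d again to each 2-form coefficient. The only possible 3-form in R^3 is dx ∧ dy ∧ dz, with coefficient
  ∂(coeff of dy∧dz)/∂x - ∂(coeff of dx∧dz)/∂y + ∂(coeff of dx∧dy)/∂z
  = ∂/∂x (-3*x) - ∂/∂y (-3*y) + ∂/∂z (2*y + 3).
Each of these terms simplifies to sums of mixed partials that cancel in pairs. The result is 0 (by equality of mixed partials for smooth functions — Schwarz / Clairaut).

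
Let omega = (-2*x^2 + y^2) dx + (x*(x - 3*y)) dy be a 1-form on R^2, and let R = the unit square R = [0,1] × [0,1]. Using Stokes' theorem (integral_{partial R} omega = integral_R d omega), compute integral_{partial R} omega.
integral_(partial R) omega = -3/2

Stokes: integral_partial_R omega = integral_R d omega with d omega = (∂Q/∂x - ∂P/∂y) dx ∧ dy.
  ∂Q/∂x = 2*x - 3*y
  ∂P/∂y = 2*y
  integrand = ∂Q/∂x - ∂P/∂y = 2*x - 5*y.
Integrating over R: integral_0^1 integral_0^1 (2*x - 5*y) dx dy = -3/2.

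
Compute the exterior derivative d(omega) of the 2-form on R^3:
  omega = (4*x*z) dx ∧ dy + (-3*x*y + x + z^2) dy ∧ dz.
d(omega) = (4*x - 3*y + 1) dx ∧ dy ∧ dz

For a 2-form omega = sum_{i<j} g_{ij} dx_i ∧ dx_j, the exterior derivative is
  d(omega) = sum_{i<j} d(g_{ij}) ∧ dx_i ∧ dx_j = sum_{i<j, k} (∂g_{ij}/∂x_k) dx_k ∧ dx_i ∧ dx_j.
Expand each term, using dx_k ∧ dx_i ∧ dx_j = sgn(permutation) dx_{(a)} ∧ dx_{(b)} ∧ dx_{(c)} with (a < b < c) sorted:
  d(4*x*z) includes (∂/∂z)(4*x*z) dz = (4*x) dz, which multiplied by dx ∧ dy gives (4*x) dx ∧ dy ∧ dz
  d(-3*x*y + x + z^2) includes (∂/∂x)(-3*x*y + x + z^2) dx = (1 - 3*y) dx, which multiplied by dy ∧ dz gives (1 - 3*y) dx ∧ dy ∧ dz
Collecting like 3-forms: d(omega) = (4*x - 3*y + 1) dx ∧ dy ∧ dz.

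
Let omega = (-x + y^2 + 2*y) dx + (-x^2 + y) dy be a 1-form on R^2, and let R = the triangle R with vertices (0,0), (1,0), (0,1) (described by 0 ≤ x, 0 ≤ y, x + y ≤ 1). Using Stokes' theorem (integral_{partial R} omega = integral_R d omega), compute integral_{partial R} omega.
integral_(partial R) omega = -5/3

Stokes: integral_partial_R omega = integral_R d omega with d omega = (∂Q/∂x - ∂P/∂y) dx ∧ dy.
  ∂Q/∂x = -2*x
  ∂P/∂y = 2*y + 2
  integrand = ∂Q/∂x - ∂P/∂y = -2*x - 2*y - 2.
Integrating over R: integral_0^1 integral_0^{1-x} (-2*x - 2*y - 2) dy dx = -5/3.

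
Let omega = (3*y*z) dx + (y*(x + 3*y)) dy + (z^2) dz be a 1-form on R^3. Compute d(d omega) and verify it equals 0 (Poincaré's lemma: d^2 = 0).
d(d omega) = 0

Step 1: d omega = sum_{i<j} (∂f_j/∂x_i - ∂f_i/∂x_j) dx_i ∧ dx_j:
  coeff of dx ∧ dy: y - 3*z
  coeff of dx ∧ dz: -3*y
  coeff of dy ∧ dz: 0
Step 2: Apply d again to each 2-form coefficient. The only possible 3-form in R^3 is dx ∧ dy ∧ dz, with coefficient
  ∂(coeff of dy∧dz)/∂x - ∂(coeff of dx∧dz)/∂y + ∂(coeff of dx∧dy)/∂z
  = ∂/∂x (0) - ∂/∂y (-3*y) + ∂/∂z (y - 3*z).
Each of these terms simplifies to sums of mixed partials that cancel in pairs. The result is 0 (by equality of mixed partials for smooth functions — Schwarz / Clairaut).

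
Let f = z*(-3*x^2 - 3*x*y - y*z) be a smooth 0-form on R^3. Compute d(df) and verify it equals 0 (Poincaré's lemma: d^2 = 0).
d(df) = 0

Step 1: df = sum_i (∂f/∂x_i) dx_i = (3*z*(-2*x - y)) dx + (z*(-3*x - z)) dy + (-3*x^2 - 3*x*y - 2*y*z) dz.
Step 2: Apply d again. Using the 1-form formula, the coefficient of dx ∧ dy in d(df) is ∂^2 f/∂x ∂y - ∂^2 f/∂y ∂x = (-3*z) - (-3*z) = 0 (equality of mixed partials for smooth f).
Similarly for dx ∧ dz and dy ∧ dz — all coefficients vanish. So d(df) = 0.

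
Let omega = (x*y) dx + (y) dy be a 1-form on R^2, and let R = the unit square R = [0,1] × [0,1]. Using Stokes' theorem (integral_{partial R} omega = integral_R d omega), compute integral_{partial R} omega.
integral_(partial R) omega = -1/2

Stokes: integral_partial_R omega = integral_R d omega with d omega = (∂Q/∂x - ∂P/∂y) dx ∧ dy.
  ∂Q/∂x = 0
  ∂P/∂y = x
  integrand = ∂Q/∂x - ∂P/∂y = -x.
Integrating over R: integral_0^1 integral_0^1 (-x) dx dy = -1/2.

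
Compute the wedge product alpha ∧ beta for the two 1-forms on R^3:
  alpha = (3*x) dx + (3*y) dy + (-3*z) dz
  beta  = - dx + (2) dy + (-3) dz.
alpha ∧ beta = (6*x + 3*y) dx ∧ dy + (-9*x - 3*z) dx ∧ dz + (-9*y + 6*z) dy ∧ dz

Distribute the wedge, using dx_i ∧ dx_j = -dx_j ∧ dx_i and dx_i ∧ dx_i = 0. For each pair (i, j) with i < j, the coefficient of dx_i ∧ dx_j in alpha ∧ beta is (alpha_i * beta_j - alpha_j * beta_i). Collecting: alpha ∧ beta = (6*x + 3*y) dx ∧ dy + (-9*x - 3*z) dx ∧ dz + (-9*y + 6*z) dy ∧ dz.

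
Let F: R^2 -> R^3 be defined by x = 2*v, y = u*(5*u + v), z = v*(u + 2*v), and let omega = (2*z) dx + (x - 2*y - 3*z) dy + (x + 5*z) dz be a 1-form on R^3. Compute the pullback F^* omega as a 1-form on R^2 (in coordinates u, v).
F^* omega = (-100*u^3 - 60*u^2*v - 60*u*v^2 + 20*u*v + 4*v^3 + 4*v^2) du + (-10*u^3 + 24*u*v^2 + 8*u*v + 40*v^3 + 16*v^2) dv

Using F^*(f dg) = (f ∘ F) d(g ∘ F), substitute each coordinate x_i by F_i(u, v) in f_i, and replace dx_i by d F_i = (∂F_i/∂u) du + (∂F_i/∂v) dv.
  For the x component: f_1(F) = 2*v*(u + 2*v); d F_1 = (0) du + (2) dv
  For the y component: f_2(F) = -10*u^2 - 5*u*v - 6*v^2 + 2*v; d F_2 = (10*u + v) du + (u) dv
  For the z component: f_3(F) = v*(5*u + 10*v + 2); d F_3 = (v) du + (u + 4*v) dv
Combining and collecting du, dv coefficients:
  coeff of du: -100*u^3 - 60*u^2*v - 60*u*v^2 + 20*u*v + 4*v^3 + 4*v^2
  coeff of dv: -10*u^3 + 24*u*v^2 + 8*u*v + 40*v^3 + 16*v^2
F^* omega = (-100*u^3 - 60*u^2*v - 60*u*v^2 + 20*u*v + 4*v^3 + 4*v^2) du + (-10*u^3 + 24*u*v^2 + 8*u*v + 40*v^3 + 16*v^2) dv.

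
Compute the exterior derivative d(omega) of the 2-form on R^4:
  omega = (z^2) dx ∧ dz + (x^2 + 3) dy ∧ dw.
d(omega) = (2*x) dx ∧ dy ∧ dw

For a 2-form omega = sum_{i<j} g_{ij} dx_i ∧ dx_j, the exterior derivative is
  d(omega) = sum_{i<j} d(g_{ij}) ∧ dx_i ∧ dx_j = sum_{i<j, k} (∂g_{ij}/∂x_k) dx_k ∧ dx_i ∧ dx_j.
Expand each term, using dx_k ∧ dx_i ∧ dx_j = sgn(permutation) dx_{(a)} ∧ dx_{(b)} ∧ dx_{(c)} with (a < b < c) sorted:
  d(x^2 + 3) includes (∂/∂x)(x^2 + 3) dx = (2*x) dx, which multiplied by dy ∧ dw gives (2*x) dx ∧ dy ∧ dw
Collecting like 3-forms: d(omega) = (2*x) dx ∧ dy ∧ dw.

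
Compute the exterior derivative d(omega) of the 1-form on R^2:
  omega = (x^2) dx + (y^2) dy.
d(omega) = 0

For a 1-form omega = sum_i f_i dx_i, the exterior derivative is
  d(omega) = sum_{i < j} (∂f_j/∂x_i - ∂f_i/∂x_j) dx_i ∧ dx_j.

Assembling: d(omega) = 0.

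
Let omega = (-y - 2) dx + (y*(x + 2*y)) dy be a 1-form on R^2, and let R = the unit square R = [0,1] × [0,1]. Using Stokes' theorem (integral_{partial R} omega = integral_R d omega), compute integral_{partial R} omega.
integral_(partial R) omega = 3/2

Stokes: integral_partial_R omega = integral_R d omega with d omega = (∂Q/∂x - ∂P/∂y) dx ∧ dy.
  ∂Q/∂x = y
  ∂P/∂y = -1
  integrand = ∂Q/∂x - ∂P/∂y = y + 1.
Integrating over R: integral_0^1 integral_0^1 (y + 1) dx dy = 3/2.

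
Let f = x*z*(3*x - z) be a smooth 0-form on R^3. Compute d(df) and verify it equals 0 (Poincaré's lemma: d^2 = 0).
d(df) = 0

Step 1: df = sum_i (∂f/∂x_i) dx_i = (z*(6*x - z)) dx + (0) dy + (x*(3*x - 2*z)) dz.
Step 2: Apply d again. Using the 1-form formula, the coefficient of dx ∧ dy in d(df) is ∂^2 f/∂x ∂y - ∂^2 f/∂y ∂x = (0) - (0) = 0 (equality of mixed partials for smooth f).
Similarly for dx ∧ dz and dy ∧ dz — all coefficients vanish. So d(df) = 0.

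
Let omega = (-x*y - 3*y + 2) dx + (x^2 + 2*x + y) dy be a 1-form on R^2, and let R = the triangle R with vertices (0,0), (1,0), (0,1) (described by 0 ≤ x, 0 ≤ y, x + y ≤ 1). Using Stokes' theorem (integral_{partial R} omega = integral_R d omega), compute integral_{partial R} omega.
integral_(partial R) omega = 3

Stokes: integral_partial_R omega = integral_R d omega with d omega = (∂Q/∂x - ∂P/∂y) dx ∧ dy.
  ∂Q/∂x = 2*x + 2
  ∂P/∂y = -x - 3
  integrand = ∂Q/∂x - ∂P/∂y = 3*x + 5.
Integrating over R: integral_0^1 integral_0^{1-x} (3*x + 5) dy dx = 3.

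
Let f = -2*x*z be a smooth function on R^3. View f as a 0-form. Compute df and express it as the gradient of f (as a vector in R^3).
df = (-2*z) dx + (0) dy + (-2*x) dz; grad f = (-2*z, 0, -2*x)

For a 0-form f, d f = (∂f/∂x) dx + (∂f/∂y) dy + (∂f/∂z) dz. The components of the vector representation are exactly the entries of grad f in Cartesian coordinates:
  ∂f/∂x = -2*z
  ∂f/∂y = 0
  ∂f/∂z = -2*x.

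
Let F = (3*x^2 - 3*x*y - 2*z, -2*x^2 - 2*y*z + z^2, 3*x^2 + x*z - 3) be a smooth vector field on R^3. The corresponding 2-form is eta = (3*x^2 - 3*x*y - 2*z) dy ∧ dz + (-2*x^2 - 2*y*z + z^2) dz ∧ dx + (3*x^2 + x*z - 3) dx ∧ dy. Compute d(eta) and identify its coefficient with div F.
d(eta) = (7*x - 3*y - 2*z) dx ∧ dy ∧ dz; div F = 7*x - 3*y - 2*z

For a 2-form in R^3 of the form above, applying d gives a 3-form with coefficient ∂P/∂x + ∂Q/∂y + ∂R/∂z:
  ∂P/∂x = 6*x - 3*y
  ∂Q/∂y = -2*z
  ∂R/∂z = x
Sum = 7*x - 3*y - 2*z, which is exactly div F.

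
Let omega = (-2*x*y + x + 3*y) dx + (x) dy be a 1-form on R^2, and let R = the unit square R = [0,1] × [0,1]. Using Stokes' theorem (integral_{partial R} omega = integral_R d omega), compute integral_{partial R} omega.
integral_(partial R) omega = -1

Stokes: integral_partial_R omega = integral_R d omega with d omega = (∂Q/∂x - ∂P/∂y) dx ∧ dy.
  ∂Q/∂x = 1
  ∂P/∂y = 3 - 2*x
  integrand = ∂Q/∂x - ∂P/∂y = 2*x - 2.
Integrating over R: integral_0^1 integral_0^1 (2*x - 2) dx dy = -1.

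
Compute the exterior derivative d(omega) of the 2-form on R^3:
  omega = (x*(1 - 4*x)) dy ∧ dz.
d(omega) = (1 - 8*x) dx ∧ dy ∧ dz

For a 2-form omega = sum_{i<j} g_{ij} dx_i ∧ dx_j, the exterior derivative is
  d(omega) = sum_{i<j} d(g_{ij}) ∧ dx_i ∧ dx_j = sum_{i<j, k} (∂g_{ij}/∂x_k) dx_k ∧ dx_i ∧ dx_j.
Expand each term, using dx_k ∧ dx_i ∧ dx_j = sgn(permutation) dx_{(a)} ∧ dx_{(b)} ∧ dx_{(c)} with (a < b < c) sorted:
  d(x*(1 - 4*x)) includes (∂/∂x)(x*(1 - 4*x)) dx = (1 - 8*x) dx, which multiplied by dy ∧ dz gives (1 - 8*x) dx ∧ dy ∧ dz
Collecting like 3-forms: d(omega) = (1 - 8*x) dx ∧ dy ∧ dz.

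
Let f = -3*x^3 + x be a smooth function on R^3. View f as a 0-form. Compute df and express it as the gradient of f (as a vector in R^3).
df = (1 - 9*x^2) dx + (0) dy + (0) dz; grad f = (1 - 9*x^2, 0, 0)

For a 0-form f, d f = (∂f/∂x) dx + (∂f/∂y) dy + (∂f/∂z) dz. The components of the vector representation are exactly the entries of grad f in Cartesian coordinates:
  ∂f/∂x = 1 - 9*x^2
  ∂f/∂y = 0
  ∂f/∂z = 0.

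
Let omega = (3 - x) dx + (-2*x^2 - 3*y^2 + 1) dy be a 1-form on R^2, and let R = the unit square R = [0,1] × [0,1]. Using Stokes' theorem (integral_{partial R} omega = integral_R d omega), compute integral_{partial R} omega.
integral_(partial R) omega = -2

Stokes: integral_partial_R omega = integral_R d omega with d omega = (∂Q/∂x - ∂P/∂y) dx ∧ dy.
  ∂Q/∂x = -4*x
  ∂P/∂y = 0
  integrand = ∂Q/∂x - ∂P/∂y = -4*x.
Integrating over R: integral_0^1 integral_0^1 (-4*x) dx dy = -2.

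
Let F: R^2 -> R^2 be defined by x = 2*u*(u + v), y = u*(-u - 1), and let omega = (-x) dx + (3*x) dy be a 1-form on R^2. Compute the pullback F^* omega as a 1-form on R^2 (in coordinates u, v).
F^* omega = (2*u*(-10*u^2 - 12*u*v - 3*u - 2*v^2 - 3*v)) du + (4*u^2*(-u - v)) dv

Using F^*(f dg) = (f ∘ F) d(g ∘ F), substitute each coordinate x_i by F_i(u, v) in f_i, and replace dx_i by d F_i = (∂F_i/∂u) du + (∂F_i/∂v) dv.
  For the x component: f_1(F) = 2*u*(-u - v); d F_1 = (4*u + 2*v) du + (2*u) dv
  For the y component: f_2(F) = 6*u*(u + v); d F_2 = (-2*u - 1) du + (0) dv
Combining and collecting du, dv coefficients:
  coeff of du: 2*u*(-10*u^2 - 12*u*v - 3*u - 2*v^2 - 3*v)
  coeff of dv: 4*u^2*(-u - v)
F^* omega = (2*u*(-10*u^2 - 12*u*v - 3*u - 2*v^2 - 3*v)) du + (4*u^2*(-u - v)) dv.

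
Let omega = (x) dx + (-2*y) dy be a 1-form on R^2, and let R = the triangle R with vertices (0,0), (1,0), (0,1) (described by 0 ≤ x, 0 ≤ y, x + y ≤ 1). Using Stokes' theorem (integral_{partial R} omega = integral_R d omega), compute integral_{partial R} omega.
integral_(partial R) omega = 0

Stokes: integral_partial_R omega = integral_R d omega with d omega = (∂Q/∂x - ∂P/∂y) dx ∧ dy.
  ∂Q/∂x = 0
  ∂P/∂y = 0
  integrand = ∂Q/∂x - ∂P/∂y = 0.
Integrating over R: integral_0^1 integral_0^{1-x} (0) dy dx = 0.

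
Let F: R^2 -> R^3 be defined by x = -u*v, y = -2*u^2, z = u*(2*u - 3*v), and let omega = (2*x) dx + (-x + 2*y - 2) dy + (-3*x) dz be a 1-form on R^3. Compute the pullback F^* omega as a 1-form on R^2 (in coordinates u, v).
F^* omega = (u*(16*u^2 + 8*u*v - 7*v^2 + 8)) du + (-7*u^2*v) dv

Using F^*(f dg) = (f ∘ F) d(g ∘ F), substitute each coordinate x_i by F_i(u, v) in f_i, and replace dx_i by d F_i = (∂F_i/∂u) du + (∂F_i/∂v) dv.
  For the x component: f_1(F) = -2*u*v; d F_1 = (-v) du + (-u) dv
  For the y component: f_2(F) = -4*u^2 + u*v - 2; d F_2 = (-4*u) du + (0) dv
  For the z component: f_3(F) = 3*u*v; d F_3 = (4*u - 3*v) du + (-3*u) dv
Combining and collecting du, dv coefficients:
  coeff of du: u*(16*u^2 + 8*u*v - 7*v^2 + 8)
  coeff of dv: -7*u^2*v
F^* omega = (u*(16*u^2 + 8*u*v - 7*v^2 + 8)) du + (-7*u^2*v) dv.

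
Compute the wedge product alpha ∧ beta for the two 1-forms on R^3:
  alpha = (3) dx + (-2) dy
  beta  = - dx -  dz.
alpha ∧ beta = (-3) dx ∧ dz + (-2) dx ∧ dy + (2) dy ∧ dz

Distribute the wedge, using dx_i ∧ dx_j = -dx_j ∧ dx_i and dx_i ∧ dx_i = 0. For each pair (i, j) with i < j, the coefficient of dx_i ∧ dx_j in alpha ∧ beta is (alpha_i * beta_j - alpha_j * beta_i). Collecting: alpha ∧ beta = (-3) dx ∧ dz + (-2) dx ∧ dy + (2) dy ∧ dz.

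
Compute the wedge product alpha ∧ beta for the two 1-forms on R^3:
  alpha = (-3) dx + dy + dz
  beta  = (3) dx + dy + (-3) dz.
alpha ∧ beta = (-6) dx ∧ dy + (6) dx ∧ dz + (-4) dy ∧ dz

Distribute the wedge, using dx_i ∧ dx_j = -dx_j ∧ dx_i and dx_i ∧ dx_i = 0. For each pair (i, j) with i < j, the coefficient of dx_i ∧ dx_j in alpha ∧ beta is (alpha_i * beta_j - alpha_j * beta_i). Collecting: alpha ∧ beta = (-6) dx ∧ dy + (6) dx ∧ dz + (-4) dy ∧ dz.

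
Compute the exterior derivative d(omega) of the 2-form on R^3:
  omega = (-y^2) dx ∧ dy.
d(omega) = 0

For a 2-form omega = sum_{i<j} g_{ij} dx_i ∧ dx_j, the exterior derivative is
  d(omega) = sum_{i<j} d(g_{ij}) ∧ dx_i ∧ dx_j = sum_{i<j, k} (∂g_{ij}/∂x_k) dx_k ∧ dx_i ∧ dx_j.
Expand each term, using dx_k ∧ dx_i ∧ dx_j = sgn(permutation) dx_{(a)} ∧ dx_{(b)} ∧ dx_{(c)} with (a < b < c) sorted:

Collecting like 3-forms: d(omega) = 0.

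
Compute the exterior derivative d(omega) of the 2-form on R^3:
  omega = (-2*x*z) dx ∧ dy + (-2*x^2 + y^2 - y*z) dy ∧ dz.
d(omega) = (-6*x) dx ∧ dy ∧ dz

For a 2-form omega = sum_{i<j} g_{ij} dx_i ∧ dx_j, the exterior derivative is
  d(omega) = sum_{i<j} d(g_{ij}) ∧ dx_i ∧ dx_j = sum_{i<j, k} (∂g_{ij}/∂x_k) dx_k ∧ dx_i ∧ dx_j.
Expand each term, using dx_k ∧ dx_i ∧ dx_j = sgn(permutation) dx_{(a)} ∧ dx_{(b)} ∧ dx_{(c)} with (a < b < c) sorted:
  d(-2*x*z) includes (∂/∂z)(-2*x*z) dz = (-2*x) dz, which multiplied by dx ∧ dy gives (-2*x) dx ∧ dy ∧ dz
  d(-2*x^2 + y^2 - y*z) includes (∂/∂x)(-2*x^2 + y^2 - y*z) dx = (-4*x) dx, which multiplied by dy ∧ dz gives (-4*x) dx ∧ dy ∧ dz
Collecting like 3-forms: d(omega) = (-6*x) dx ∧ dy ∧ dz.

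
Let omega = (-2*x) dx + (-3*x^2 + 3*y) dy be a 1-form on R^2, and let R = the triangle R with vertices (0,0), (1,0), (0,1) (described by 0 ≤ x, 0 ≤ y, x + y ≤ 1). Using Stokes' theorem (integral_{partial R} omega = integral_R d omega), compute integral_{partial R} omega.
integral_(partial R) omega = -1

Stokes: integral_partial_R omega = integral_R d omega with d omega = (∂Q/∂x - ∂P/∂y) dx ∧ dy.
  ∂Q/∂x = -6*x
  ∂P/∂y = 0
  integrand = ∂Q/∂x - ∂P/∂y = -6*x.
Integrating over R: integral_0^1 integral_0^{1-x} (-6*x) dy dx = -1.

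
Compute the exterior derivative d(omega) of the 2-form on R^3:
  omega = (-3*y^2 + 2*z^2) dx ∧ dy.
d(omega) = (4*z) dx ∧ dy ∧ dz

For a 2-form omega = sum_{i<j} g_{ij} dx_i ∧ dx_j, the exterior derivative is
  d(omega) = sum_{i<j} d(g_{ij}) ∧ dx_i ∧ dx_j = sum_{i<j, k} (∂g_{ij}/∂x_k) dx_k ∧ dx_i ∧ dx_j.
Expand each term, using dx_k ∧ dx_i ∧ dx_j = sgn(permutation) dx_{(a)} ∧ dx_{(b)} ∧ dx_{(c)} with (a < b < c) sorted:
  d(-3*y^2 + 2*z^2) includes (∂/∂z)(-3*y^2 + 2*z^2) dz = (4*z) dz, which multiplied by dx ∧ dy gives (4*z) dx ∧ dy ∧ dz
Collecting like 3-forms: d(omega) = (4*z) dx ∧ dy ∧ dz.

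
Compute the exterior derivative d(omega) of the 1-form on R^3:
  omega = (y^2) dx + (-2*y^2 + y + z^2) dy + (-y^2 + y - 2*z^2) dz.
d(omega) = (-2*y) dx ∧ dy + (-2*y - 2*z + 1) dy ∧ dz

For a 1-form omega = sum_i f_i dx_i, the exterior derivative is
  d(omega) = sum_{i < j} (∂f_j/∂x_i - ∂f_i/∂x_j) dx_i ∧ dx_j.
  coefficient of dx ∧ dy: ∂f_2/∂x - ∂f_1/∂y = ∂(-2*y^2 + y + z^2)/∂x - ∂(y^2)/∂y = -2*y
  coefficient of dy ∧ dz: ∂f_3/∂y - ∂f_2/∂z = ∂(-y^2 + y - 2*z^2)/∂y - ∂(-2*y^2 + y + z^2)/∂z = -2*y - 2*z + 1
Assembling: d(omega) = (-2*y) dx ∧ dy + (-2*y - 2*z + 1) dy ∧ dz.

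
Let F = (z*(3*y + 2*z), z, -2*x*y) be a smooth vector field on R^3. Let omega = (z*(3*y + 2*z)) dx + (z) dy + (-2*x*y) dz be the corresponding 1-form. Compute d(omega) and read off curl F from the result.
d(omega) = (-2*x - 1) dy ∧ dz + (5*y + 4*z) dz ∧ dx + (-3*z) dx ∧ dy; curl F = (-2*x - 1, 5*y + 4*z, -3*z)

d omega = sum_{i<j} (∂f_j/∂x_i - ∂f_i/∂x_j) dx_i ∧ dx_j. Under the identification (dy ∧ dz, dz ∧ dx, dx ∧ dy) ↔ (e_x, e_y, e_z), the coefficients are exactly the components of curl F. Compute:
  ∂R/∂y - ∂Q/∂z = (-2*x) - (1) = -2*x - 1
  ∂P/∂z - ∂R/∂x = (3*y + 4*z) - (-2*y) = 5*y + 4*z
  ∂Q/∂x - ∂P/∂y = (0) - (3*z) = -3*z.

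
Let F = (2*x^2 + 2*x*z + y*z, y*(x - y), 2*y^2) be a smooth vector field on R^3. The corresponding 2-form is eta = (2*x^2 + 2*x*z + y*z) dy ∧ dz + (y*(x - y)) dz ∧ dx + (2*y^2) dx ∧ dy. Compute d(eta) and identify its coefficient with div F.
d(eta) = (5*x - 2*y + 2*z) dx ∧ dy ∧ dz; div F = 5*x - 2*y + 2*z

For a 2-form in R^3 of the form above, applying d gives a 3-form with coefficient ∂P/∂x + ∂Q/∂y + ∂R/∂z:
  ∂P/∂x = 4*x + 2*z
  ∂Q/∂y = x - 2*y
  ∂R/∂z = 0
Sum = 5*x - 2*y + 2*z, which is exactly div F.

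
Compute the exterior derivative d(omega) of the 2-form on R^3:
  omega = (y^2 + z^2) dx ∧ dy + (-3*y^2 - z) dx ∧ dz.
d(omega) = (6*y + 2*z) dx ∧ dy ∧ dz

For a 2-form omega = sum_{i<j} g_{ij} dx_i ∧ dx_j, the exterior derivative is
  d(omega) = sum_{i<j} d(g_{ij}) ∧ dx_i ∧ dx_j = sum_{i<j, k} (∂g_{ij}/∂x_k) dx_k ∧ dx_i ∧ dx_j.
Expand each term, using dx_k ∧ dx_i ∧ dx_j = sgn(permutation) dx_{(a)} ∧ dx_{(b)} ∧ dx_{(c)} with (a < b < c) sorted:
  d(y^2 + z^2) includes (∂/∂z)(y^2 + z^2) dz = (2*z) dz, which multiplied by dx ∧ dy gives (2*z) dx ∧ dy ∧ dz
  d(-3*y^2 - z) includes (∂/∂y)(-3*y^2 - z) dy = (-6*y) dy, which multiplied by dx ∧ dz gives (6*y) dx ∧ dy ∧ dz
Collecting like 3-forms: d(omega) = (6*y + 2*z) dx ∧ dy ∧ dz.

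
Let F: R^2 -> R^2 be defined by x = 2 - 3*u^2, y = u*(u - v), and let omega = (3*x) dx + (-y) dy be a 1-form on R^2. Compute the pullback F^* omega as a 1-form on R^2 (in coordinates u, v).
F^* omega = (u*(52*u^2 + 3*u*v - v^2 - 36)) du + (u^2*(u - v)) dv

Using F^*(f dg) = (f ∘ F) d(g ∘ F), substitute each coordinate x_i by F_i(u, v) in f_i, and replace dx_i by d F_i = (∂F_i/∂u) du + (∂F_i/∂v) dv.
  For the x component: f_1(F) = 6 - 9*u^2; d F_1 = (-6*u) du + (0) dv
  For the y component: f_2(F) = u*(-u + v); d F_2 = (2*u - v) du + (-u) dv
Combining and collecting du, dv coefficients:
  coeff of du: u*(52*u^2 + 3*u*v - v^2 - 36)
  coeff of dv: u^2*(u - v)
F^* omega = (u*(52*u^2 + 3*u*v - v^2 - 36)) du + (u^2*(u - v)) dv.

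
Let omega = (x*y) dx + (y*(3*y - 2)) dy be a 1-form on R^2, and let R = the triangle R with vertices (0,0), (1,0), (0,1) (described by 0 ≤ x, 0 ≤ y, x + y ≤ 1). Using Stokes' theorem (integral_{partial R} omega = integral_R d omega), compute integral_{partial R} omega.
integral_(partial R) omega = -1/6

Stokes: integral_partial_R omega = integral_R d omega with d omega = (∂Q/∂x - ∂P/∂y) dx ∧ dy.
  ∂Q/∂x = 0
  ∂P/∂y = x
  integrand = ∂Q/∂x - ∂P/∂y = -x.
Integrating over R: integral_0^1 integral_0^{1-x} (-x) dy dx = -1/6.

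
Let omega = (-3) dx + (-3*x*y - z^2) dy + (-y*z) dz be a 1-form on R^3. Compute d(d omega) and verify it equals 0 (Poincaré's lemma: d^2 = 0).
d(d omega) = 0

Step 1: d omega = sum_{i<j} (∂f_j/∂x_i - ∂f_i/∂x_j) dx_i ∧ dx_j:
  coeff of dx ∧ dy: -3*y
  coeff of dx ∧ dz: 0
  coeff of dy ∧ dz: z
Step 2: Apply d again to each 2-form coefficient. The only possible 3-form in R^3 is dx ∧ dy ∧ dz, with coefficient
  ∂(coeff of dy∧dz)/∂x - ∂(coeff of dx∧dz)/∂y + ∂(coeff of dx∧dy)/∂z
  = ∂/∂x (z) - ∂/∂y (0) + ∂/∂z (-3*y).
Each of these terms simplifies to sums of mixed partials that cancel in pairs. The result is 0 (by equality of mixed partials for smooth functions — Schwarz / Clairaut).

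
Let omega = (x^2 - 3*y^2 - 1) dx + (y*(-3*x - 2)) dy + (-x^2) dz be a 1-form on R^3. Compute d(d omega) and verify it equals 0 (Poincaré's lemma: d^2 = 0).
d(d omega) = 0

Step 1: d omega = sum_{i<j} (∂f_j/∂x_i - ∂f_i/∂x_j) dx_i ∧ dx_j:
  coeff of dx ∧ dy: 3*y
  coeff of dx ∧ dz: -2*x
  coeff of dy ∧ dz: 0
Step 2: Apply d again to each 2-form coefficient. The only possible 3-form in R^3 is dx ∧ dy ∧ dz, with coefficient
  ∂(coeff of dy∧dz)/∂x - ∂(coeff of dx∧dz)/∂y + ∂(coeff of dx∧dy)/∂z
  = ∂/∂x (0) - ∂/∂y (-2*x) + ∂/∂z (3*y).
Each of these terms simplifies to sums of mixed partials that cancel in pairs. The result is 0 (by equality of mixed partials for smooth functions — Schwarz / Clairaut).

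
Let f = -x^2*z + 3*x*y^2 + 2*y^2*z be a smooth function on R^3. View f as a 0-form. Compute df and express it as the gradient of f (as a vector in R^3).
df = (-2*x*z + 3*y^2) dx + (2*y*(3*x + 2*z)) dy + (-x^2 + 2*y^2) dz; grad f = (-2*x*z + 3*y^2, 2*y*(3*x + 2*z), -x^2 + 2*y^2)

For a 0-form f, d f = (∂f/∂x) dx + (∂f/∂y) dy + (∂f/∂z) dz. The components of the vector representation are exactly the entries of grad f in Cartesian coordinates:
  ∂f/∂x = -2*x*z + 3*y^2
  ∂f/∂y = 2*y*(3*x + 2*z)
  ∂f/∂z = -x^2 + 2*y^2.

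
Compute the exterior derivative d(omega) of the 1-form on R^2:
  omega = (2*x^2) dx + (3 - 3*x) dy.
d(omega) = (-3) dx ∧ dy

For a 1-form omega = sum_i f_i dx_i, the exterior derivative is
  d(omega) = sum_{i < j} (∂f_j/∂x_i - ∂f_i/∂x_j) dx_i ∧ dx_j.
  coefficient of dx ∧ dy: ∂f_2/∂x - ∂f_1/∂y = ∂(3 - 3*x)/∂x - ∂(2*x^2)/∂y = -3
Assembling: d(omega) = (-3) dx ∧ dy.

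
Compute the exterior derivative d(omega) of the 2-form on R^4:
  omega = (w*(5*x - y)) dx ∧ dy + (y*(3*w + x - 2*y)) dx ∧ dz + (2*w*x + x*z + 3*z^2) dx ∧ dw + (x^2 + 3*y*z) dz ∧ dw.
d(omega) = (5*x - y) dx ∧ dy ∧ dw + (-3*w - x + 4*y) dx ∧ dy ∧ dz + (x + 3*y - 6*z) dx ∧ dz ∧ dw + (3*z) dy ∧ dz ∧ dw

For a 2-form omega = sum_{i<j} g_{ij} dx_i ∧ dx_j, the exterior derivative is
  d(omega) = sum_{i<j} d(g_{ij}) ∧ dx_i ∧ dx_j = sum_{i<j, k} (∂g_{ij}/∂x_k) dx_k ∧ dx_i ∧ dx_j.
Expand each term, using dx_k ∧ dx_i ∧ dx_j = sgn(permutation) dx_{(a)} ∧ dx_{(b)} ∧ dx_{(c)} with (a < b < c) sorted:
  d(w*(5*x - y)) includes (∂/∂w)(w*(5*x - y)) dw = (5*x - y) dw, which multiplied by dx ∧ dy gives (5*x - y) dx ∧ dy ∧ dw
  d(y*(3*w + x - 2*y)) includes (∂/∂y)(y*(3*w + x - 2*y)) dy = (3*w + x - 4*y) dy, which multiplied by dx ∧ dz gives (-3*w - x + 4*y) dx ∧ dy ∧ dz
  d(y*(3*w + x - 2*y)) includes (∂/∂w)(y*(3*w + x - 2*y)) dw = (3*y) dw, which multiplied by dx ∧ dz gives (3*y) dx ∧ dz ∧ dw
  d(2*w*x + x*z + 3*z^2) includes (∂/∂z)(2*w*x + x*z + 3*z^2) dz = (x + 6*z) dz, which multiplied by dx ∧ dw gives (-x - 6*z) dx ∧ dz ∧ dw
  d(x^2 + 3*y*z) includes (∂/∂x)(x^2 + 3*y*z) dx = (2*x) dx, which multiplied by dz ∧ dw gives (2*x) dx ∧ dz ∧ dw
  d(x^2 + 3*y*z) includes (∂/∂y)(x^2 + 3*y*z) dy = (3*z) dy, which multiplied by dz ∧ dw gives (3*z) dy ∧ dz ∧ dw
Collecting like 3-forms: d(omega) = (5*x - y) dx ∧ dy ∧ dw + (-3*w - x + 4*y) dx ∧ dy ∧ dz + (x + 3*y - 6*z) dx ∧ dz ∧ dw + (3*z) dy ∧ dz ∧ dw.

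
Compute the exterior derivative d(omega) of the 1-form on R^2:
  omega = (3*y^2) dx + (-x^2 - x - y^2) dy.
d(omega) = (-2*x - 6*y - 1) dx ∧ dy

For a 1-form omega = sum_i f_i dx_i, the exterior derivative is
  d(omega) = sum_{i < j} (∂f_j/∂x_i - ∂f_i/∂x_j) dx_i ∧ dx_j.
  coefficient of dx ∧ dy: ∂f_2/∂x - ∂f_1/∂y = ∂(-x^2 - x - y^2)/∂x - ∂(3*y^2)/∂y = -2*x - 6*y - 1
Assembling: d(omega) = (-2*x - 6*y - 1) dx ∧ dy.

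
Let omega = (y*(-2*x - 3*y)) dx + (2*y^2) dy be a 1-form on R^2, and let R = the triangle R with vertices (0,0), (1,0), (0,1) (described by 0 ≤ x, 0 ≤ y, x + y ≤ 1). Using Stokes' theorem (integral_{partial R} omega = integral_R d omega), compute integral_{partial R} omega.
integral_(partial R) omega = 4/3

Stokes: integral_partial_R omega = integral_R d omega with d omega = (∂Q/∂x - ∂P/∂y) dx ∧ dy.
  ∂Q/∂x = 0
  ∂P/∂y = -2*x - 6*y
  integrand = ∂Q/∂x - ∂P/∂y = 2*x + 6*y.
Integrating over R: integral_0^1 integral_0^{1-x} (2*x + 6*y) dy dx = 4/3.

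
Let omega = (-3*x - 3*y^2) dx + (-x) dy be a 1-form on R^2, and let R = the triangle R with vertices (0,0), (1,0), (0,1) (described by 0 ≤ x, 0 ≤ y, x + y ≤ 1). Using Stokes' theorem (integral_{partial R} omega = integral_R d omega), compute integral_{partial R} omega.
integral_(partial R) omega = 1/2

Stokes: integral_partial_R omega = integral_R d omega with d omega = (∂Q/∂x - ∂P/∂y) dx ∧ dy.
  ∂Q/∂x = -1
  ∂P/∂y = -6*y
  integrand = ∂Q/∂x - ∂P/∂y = 6*y - 1.
Integrating over R: integral_0^1 integral_0^{1-x} (6*y - 1) dy dx = 1/2.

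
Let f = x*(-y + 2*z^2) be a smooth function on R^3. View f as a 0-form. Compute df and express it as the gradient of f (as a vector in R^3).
df = (-y + 2*z^2) dx + (-x) dy + (4*x*z) dz; grad f = (-y + 2*z^2, -x, 4*x*z)

For a 0-form f, d f = (∂f/∂x) dx + (∂f/∂y) dy + (∂f/∂z) dz. The components of the vector representation are exactly the entries of grad f in Cartesian coordinates:
  ∂f/∂x = -y + 2*z^2
  ∂f/∂y = -x
  ∂f/∂z = 4*x*z.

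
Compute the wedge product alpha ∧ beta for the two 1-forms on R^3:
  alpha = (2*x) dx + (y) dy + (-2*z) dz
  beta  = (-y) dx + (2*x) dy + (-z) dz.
alpha ∧ beta = (4*x^2 + y^2) dx ∧ dy + (-2*z*(x + y)) dx ∧ dz + (z*(4*x - y)) dy ∧ dz

Distribute the wedge, using dx_i ∧ dx_j = -dx_j ∧ dx_i and dx_i ∧ dx_i = 0. For each pair (i, j) with i < j, the coefficient of dx_i ∧ dx_j in alpha ∧ beta is (alpha_i * beta_j - alpha_j * beta_i). Collecting: alpha ∧ beta = (4*x^2 + y^2) dx ∧ dy + (-2*z*(x + y)) dx ∧ dz + (z*(4*x - y)) dy ∧ dz.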